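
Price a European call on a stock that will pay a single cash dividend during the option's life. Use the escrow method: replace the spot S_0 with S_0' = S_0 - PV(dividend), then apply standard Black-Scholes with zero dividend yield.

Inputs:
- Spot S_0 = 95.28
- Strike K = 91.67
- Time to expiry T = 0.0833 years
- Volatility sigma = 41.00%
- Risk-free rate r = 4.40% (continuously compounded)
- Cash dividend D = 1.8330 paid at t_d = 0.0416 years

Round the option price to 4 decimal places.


Answer: Price = 5.4983

Derivation:
PV(D) = D * exp(-r * t_d) = 1.8330 * 0.99817127 = 1.82964795
S_0' = S_0 - PV(D) = 95.2800 - 1.82964795 = 93.45035205
d1 = (ln(S_0'/K) + (r + sigma^2/2)*T) / (sigma*sqrt(T)) = 0.25269080
d2 = d1 - sigma*sqrt(T) = 0.13435767
exp(-rT) = 0.99634151
N(d1) = 0.59974642; N(d2) = 0.55344013
C = S_0' * N(d1) - K * exp(-rT) * N(d2) = 93.45035205 * 0.59974642 - 91.6700 * 0.99634151 * 0.55344013 = 5.4983


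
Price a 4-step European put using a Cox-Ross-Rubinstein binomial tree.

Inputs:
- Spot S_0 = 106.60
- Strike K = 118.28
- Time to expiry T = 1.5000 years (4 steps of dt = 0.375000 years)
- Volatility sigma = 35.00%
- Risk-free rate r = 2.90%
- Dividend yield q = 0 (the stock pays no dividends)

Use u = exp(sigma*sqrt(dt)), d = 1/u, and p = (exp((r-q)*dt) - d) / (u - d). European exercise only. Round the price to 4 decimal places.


Answer: Price = V(0,0) = 22.6047

Derivation:
dt = T/N = 0.375000
u = exp(sigma*sqrt(dt)) = 1.239032; d = 1/u = 0.807082
p = (exp((r-q)*dt) - d) / (u - d) = 0.471936
Discount per step: exp(-r*dt) = 0.989184
Stock lattice S(k, i) with i counting down-moves:
  k=0: S(0,0) = 106.6000
  k=1: S(1,0) = 132.0808; S(1,1) = 86.0349
  k=2: S(2,0) = 163.6523; S(2,1) = 106.6000; S(2,2) = 69.4372
  k=3: S(3,0) = 202.7705; S(3,1) = 132.0808; S(3,2) = 86.0349; S(3,3) = 56.0415
  k=4: S(4,0) = 251.2391; S(4,1) = 163.6523; S(4,2) = 106.6000; S(4,3) = 69.4372; S(4,4) = 45.2301
Terminal payoffs V(N, i) = max(K - S_T, 0):
  V(4,0) = 0.000000; V(4,1) = 0.000000; V(4,2) = 11.680000; V(4,3) = 48.842796; V(4,4) = 73.049931
Backward induction: V(k, i) = exp(-r*dt) * [p * V(k+1, i) + (1-p) * V(k+1, i+1)].
  V(3,0) = exp(-r*dt) * [p*0.000000 + (1-p)*0.000000] = 0.000000
  V(3,1) = exp(-r*dt) * [p*0.000000 + (1-p)*11.680000] = 6.101082
  V(3,2) = exp(-r*dt) * [p*11.680000 + (1-p)*48.842796] = 30.965763
  V(3,3) = exp(-r*dt) * [p*48.842796 + (1-p)*73.049931] = 60.959176
  V(2,0) = exp(-r*dt) * [p*0.000000 + (1-p)*6.101082] = 3.186918
  V(2,1) = exp(-r*dt) * [p*6.101082 + (1-p)*30.965763] = 19.023230
  V(2,2) = exp(-r*dt) * [p*30.965763 + (1-p)*60.959176] = 46.297981
  V(1,0) = exp(-r*dt) * [p*3.186918 + (1-p)*19.023230] = 11.424592
  V(1,1) = exp(-r*dt) * [p*19.023230 + (1-p)*46.297981] = 33.064519
  V(0,0) = exp(-r*dt) * [p*11.424592 + (1-p)*33.064519] = 22.604701


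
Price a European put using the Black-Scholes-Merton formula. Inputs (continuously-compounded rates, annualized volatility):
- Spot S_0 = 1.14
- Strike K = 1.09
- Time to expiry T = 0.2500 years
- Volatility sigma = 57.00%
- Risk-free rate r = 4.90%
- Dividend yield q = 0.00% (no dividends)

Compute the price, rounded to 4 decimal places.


d1 = (ln(S/K) + (r - q + 0.5*sigma^2) * T) / (sigma * sqrt(T)) = 0.34285286
d2 = d1 - sigma * sqrt(T) = 0.05785286
exp(-rT) = 0.98782473; exp(-qT) = 1.00000000
P = K * exp(-rT) * N(-d2) - S_0 * exp(-qT) * N(-d1)
N(-d1) = 0.36585458; N(-d2) = 0.47693291
P = 1.0900 * 0.98782473 * 0.47693291 - 1.1400 * 1.00000000 * 0.36585458 = 0.0965

Answer: Price = 0.0965


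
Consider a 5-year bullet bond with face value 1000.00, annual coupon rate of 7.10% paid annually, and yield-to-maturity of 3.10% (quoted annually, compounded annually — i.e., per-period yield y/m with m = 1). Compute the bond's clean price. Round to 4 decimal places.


Answer: Price = 1182.6664

Derivation:
Coupon per period c = face * coupon_rate / m = 71.000000
Periods per year m = 1; per-period yield y/m = 0.031000
Number of cashflows N = 5
Cashflows (t years, CF_t, discount factor 1/(1+y/m)^(m*t), PV):
  t = 1.0000: CF_t = 71.000000, DF = 0.969932, PV = 68.865179
  t = 2.0000: CF_t = 71.000000, DF = 0.940768, PV = 66.794548
  t = 3.0000: CF_t = 71.000000, DF = 0.912481, PV = 64.786177
  t = 4.0000: CF_t = 71.000000, DF = 0.885045, PV = 62.838193
  t = 5.0000: CF_t = 1071.000000, DF = 0.858434, PV = 919.382313
Price P = sum_t PV_t = 1182.666410


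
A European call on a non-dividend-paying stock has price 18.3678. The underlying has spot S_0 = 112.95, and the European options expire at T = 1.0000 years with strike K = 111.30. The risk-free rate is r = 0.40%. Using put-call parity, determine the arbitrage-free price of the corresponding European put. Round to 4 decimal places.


Answer: Put price = 16.2735

Derivation:
Put-call parity: C - P = S_0 * exp(-qT) - K * exp(-rT).
S_0 * exp(-qT) = 112.9500 * 1.00000000 = 112.95000000
K * exp(-rT) = 111.3000 * 0.99600799 = 110.85568921
P = C - S*exp(-qT) + K*exp(-rT)
P = 18.3678 - 112.95000000 + 110.85568921 = 16.2735


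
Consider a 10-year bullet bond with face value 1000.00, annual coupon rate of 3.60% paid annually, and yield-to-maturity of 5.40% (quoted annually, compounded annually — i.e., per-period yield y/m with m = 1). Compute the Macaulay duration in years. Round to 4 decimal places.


Answer: Macaulay duration = 8.4430 years

Derivation:
Coupon per period c = face * coupon_rate / m = 36.000000
Periods per year m = 1; per-period yield y/m = 0.054000
Number of cashflows N = 10
Cashflows (t years, CF_t, discount factor 1/(1+y/m)^(m*t), PV):
  t = 1.0000: CF_t = 36.000000, DF = 0.948767, PV = 34.155598
  t = 2.0000: CF_t = 36.000000, DF = 0.900158, PV = 32.405690
  t = 3.0000: CF_t = 36.000000, DF = 0.854040, PV = 30.745437
  t = 4.0000: CF_t = 36.000000, DF = 0.810285, PV = 29.170244
  t = 5.0000: CF_t = 36.000000, DF = 0.768771, PV = 27.675753
  t = 6.0000: CF_t = 36.000000, DF = 0.729384, PV = 26.257830
  t = 7.0000: CF_t = 36.000000, DF = 0.692015, PV = 24.912552
  t = 8.0000: CF_t = 36.000000, DF = 0.656561, PV = 23.636198
  t = 9.0000: CF_t = 36.000000, DF = 0.622923, PV = 22.425235
  t = 10.0000: CF_t = 1036.000000, DF = 0.591009, PV = 612.285037
Price P = sum_t PV_t = 863.669574
Macaulay numerator sum_t t * PV_t:
  t * PV_t at t = 1.0000: 34.155598
  t * PV_t at t = 2.0000: 64.811381
  t * PV_t at t = 3.0000: 92.236311
  t * PV_t at t = 4.0000: 116.680975
  t * PV_t at t = 5.0000: 138.378765
  t * PV_t at t = 6.0000: 157.546981
  t * PV_t at t = 7.0000: 174.387867
  t * PV_t at t = 8.0000: 189.089582
  t * PV_t at t = 9.0000: 201.827115
  t * PV_t at t = 10.0000: 6122.850375
Macaulay duration D = (sum_t t * PV_t) / P = 7291.964948 / 863.669574 = 8.443003


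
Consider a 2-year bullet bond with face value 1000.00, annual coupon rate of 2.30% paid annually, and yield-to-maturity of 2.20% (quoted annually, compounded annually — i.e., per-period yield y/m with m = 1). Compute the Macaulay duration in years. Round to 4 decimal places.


Coupon per period c = face * coupon_rate / m = 23.000000
Periods per year m = 1; per-period yield y/m = 0.022000
Number of cashflows N = 2
Cashflows (t years, CF_t, discount factor 1/(1+y/m)^(m*t), PV):
  t = 1.0000: CF_t = 23.000000, DF = 0.978474, PV = 22.504892
  t = 2.0000: CF_t = 1023.000000, DF = 0.957411, PV = 979.430992
Price P = sum_t PV_t = 1001.935884
Macaulay numerator sum_t t * PV_t:
  t * PV_t at t = 1.0000: 22.504892
  t * PV_t at t = 2.0000: 1958.861984
Macaulay duration D = (sum_t t * PV_t) / P = 1981.366876 / 1001.935884 = 1.977539

Answer: Macaulay duration = 1.9775 years


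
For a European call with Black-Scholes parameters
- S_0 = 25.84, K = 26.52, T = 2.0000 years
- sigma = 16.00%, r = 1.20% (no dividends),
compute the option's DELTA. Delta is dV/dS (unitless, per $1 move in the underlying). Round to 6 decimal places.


d1 = 0.1044065860; d2 = -0.1218675839
phi(d1) = 0.3967738132; exp(-qT) = 1.0000000000; exp(-rT) = 0.9762857098
N(d1) = 0.5415766518
Delta = exp(-qT) * N(d1) = 1.0000000000 * 0.5415766518 = 0.541577

Answer: Delta = 0.541577


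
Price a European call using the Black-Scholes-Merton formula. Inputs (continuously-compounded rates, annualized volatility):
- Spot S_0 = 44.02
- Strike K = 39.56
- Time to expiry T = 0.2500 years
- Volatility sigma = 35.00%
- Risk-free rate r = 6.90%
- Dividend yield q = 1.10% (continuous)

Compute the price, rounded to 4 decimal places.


d1 = (ln(S/K) + (r - q + 0.5*sigma^2) * T) / (sigma * sqrt(T)) = 0.78078897
d2 = d1 - sigma * sqrt(T) = 0.60578897
exp(-rT) = 0.98289793; exp(-qT) = 0.99725378
C = S_0 * exp(-qT) * N(d1) - K * exp(-rT) * N(d2)
N(d1) = 0.78253669; N(d2) = 0.72767255
C = 44.0200 * 0.99725378 * 0.78253669 - 39.5600 * 0.98289793 * 0.72767255 = 6.0583

Answer: Price = 6.0583


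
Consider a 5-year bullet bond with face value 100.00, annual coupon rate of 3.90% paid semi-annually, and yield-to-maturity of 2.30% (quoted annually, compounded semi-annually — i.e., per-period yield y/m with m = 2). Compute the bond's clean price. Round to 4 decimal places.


Answer: Price = 107.5164

Derivation:
Coupon per period c = face * coupon_rate / m = 1.950000
Periods per year m = 2; per-period yield y/m = 0.011500
Number of cashflows N = 10
Cashflows (t years, CF_t, discount factor 1/(1+y/m)^(m*t), PV):
  t = 0.5000: CF_t = 1.950000, DF = 0.988631, PV = 1.927830
  t = 1.0000: CF_t = 1.950000, DF = 0.977391, PV = 1.905912
  t = 1.5000: CF_t = 1.950000, DF = 0.966279, PV = 1.884243
  t = 2.0000: CF_t = 1.950000, DF = 0.955293, PV = 1.862821
  t = 2.5000: CF_t = 1.950000, DF = 0.944432, PV = 1.841642
  t = 3.0000: CF_t = 1.950000, DF = 0.933694, PV = 1.820704
  t = 3.5000: CF_t = 1.950000, DF = 0.923079, PV = 1.800004
  t = 4.0000: CF_t = 1.950000, DF = 0.912584, PV = 1.779539
  t = 4.5000: CF_t = 1.950000, DF = 0.902209, PV = 1.759307
  t = 5.0000: CF_t = 101.950000, DF = 0.891951, PV = 90.934432
Price P = sum_t PV_t = 107.516433


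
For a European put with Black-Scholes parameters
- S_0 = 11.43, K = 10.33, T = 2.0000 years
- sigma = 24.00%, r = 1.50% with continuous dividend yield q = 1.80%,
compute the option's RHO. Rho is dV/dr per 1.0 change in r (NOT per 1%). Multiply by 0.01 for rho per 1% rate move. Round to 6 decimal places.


Answer: Rho = -9.140684

Derivation:
d1 = 0.4501594819; d2 = 0.1107482269
phi(d1) = 0.3605010849; exp(-qT) = 0.9646402935; exp(-rT) = 0.9704455335
N(-d2) = 0.4559080008
Rho = -K*T*exp(-rT)*N(-d2) = -10.3300 * 2.0000 * 0.9704455335 * 0.4559080008 = -9.140684


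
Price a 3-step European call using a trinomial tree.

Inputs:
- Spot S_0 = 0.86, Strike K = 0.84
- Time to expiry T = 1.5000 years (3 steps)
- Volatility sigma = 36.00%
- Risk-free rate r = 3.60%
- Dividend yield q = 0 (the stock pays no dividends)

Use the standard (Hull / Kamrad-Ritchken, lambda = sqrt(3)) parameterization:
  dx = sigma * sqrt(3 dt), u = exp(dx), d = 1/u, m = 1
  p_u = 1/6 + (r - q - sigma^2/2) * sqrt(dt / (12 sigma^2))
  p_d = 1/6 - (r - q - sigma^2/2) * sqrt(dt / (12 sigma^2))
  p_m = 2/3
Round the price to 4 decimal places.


dt = T/N = 0.500000; dx = sigma*sqrt(3*dt) = 0.440908
u = exp(dx) = 1.554118; d = 1/u = 0.643452
p_u = 0.150337, p_m = 0.666667, p_d = 0.182997
Discount per step: exp(-r*dt) = 0.982161
Stock lattice S(k, j) with j the centered position index:
  k=0: S(0,+0) = 0.8600
  k=1: S(1,-1) = 0.5534; S(1,+0) = 0.8600; S(1,+1) = 1.3365
  k=2: S(2,-2) = 0.3561; S(2,-1) = 0.5534; S(2,+0) = 0.8600; S(2,+1) = 1.3365; S(2,+2) = 2.0771
  k=3: S(3,-3) = 0.2291; S(3,-2) = 0.3561; S(3,-1) = 0.5534; S(3,+0) = 0.8600; S(3,+1) = 1.3365; S(3,+2) = 2.0771; S(3,+3) = 3.2281
Terminal payoffs V(N, j) = max(S_T - K, 0):
  V(3,-3) = 0.000000; V(3,-2) = 0.000000; V(3,-1) = 0.000000; V(3,+0) = 0.020000; V(3,+1) = 0.496541; V(3,+2) = 1.237143; V(3,+3) = 2.388125
Backward induction: V(k, j) = exp(-r*dt) * [p_u * V(k+1, j+1) + p_m * V(k+1, j) + p_d * V(k+1, j-1)]
  V(2,-2) = exp(-r*dt) * [p_u*0.000000 + p_m*0.000000 + p_d*0.000000] = 0.000000
  V(2,-1) = exp(-r*dt) * [p_u*0.020000 + p_m*0.000000 + p_d*0.000000] = 0.002953
  V(2,+0) = exp(-r*dt) * [p_u*0.496541 + p_m*0.020000 + p_d*0.000000] = 0.086412
  V(2,+1) = exp(-r*dt) * [p_u*1.237143 + p_m*0.496541 + p_d*0.020000] = 0.511387
  V(2,+2) = exp(-r*dt) * [p_u*2.388125 + p_m*1.237143 + p_d*0.496541] = 1.251912
  V(1,-1) = exp(-r*dt) * [p_u*0.086412 + p_m*0.002953 + p_d*0.000000] = 0.014693
  V(1,+0) = exp(-r*dt) * [p_u*0.511387 + p_m*0.086412 + p_d*0.002953] = 0.132620
  V(1,+1) = exp(-r*dt) * [p_u*1.251912 + p_m*0.511387 + p_d*0.086412] = 0.535225
  V(0,+0) = exp(-r*dt) * [p_u*0.535225 + p_m*0.132620 + p_d*0.014693] = 0.168506

Answer: Price = V(0,0) = 0.1685


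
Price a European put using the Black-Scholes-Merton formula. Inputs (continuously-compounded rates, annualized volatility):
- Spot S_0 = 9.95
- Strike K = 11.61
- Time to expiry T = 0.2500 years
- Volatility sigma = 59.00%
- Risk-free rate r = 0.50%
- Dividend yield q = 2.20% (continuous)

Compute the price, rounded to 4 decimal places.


Answer: Price = 2.2861

Derivation:
d1 = (ln(S/K) + (r - q + 0.5*sigma^2) * T) / (sigma * sqrt(T)) = -0.38993812
d2 = d1 - sigma * sqrt(T) = -0.68493812
exp(-rT) = 0.99875078; exp(-qT) = 0.99451510
P = K * exp(-rT) * N(-d2) - S_0 * exp(-qT) * N(-d1)
N(-d1) = 0.65170885; N(-d2) = 0.75330851
P = 11.6100 * 0.99875078 * 0.75330851 - 9.9500 * 0.99451510 * 0.65170885 = 2.2861


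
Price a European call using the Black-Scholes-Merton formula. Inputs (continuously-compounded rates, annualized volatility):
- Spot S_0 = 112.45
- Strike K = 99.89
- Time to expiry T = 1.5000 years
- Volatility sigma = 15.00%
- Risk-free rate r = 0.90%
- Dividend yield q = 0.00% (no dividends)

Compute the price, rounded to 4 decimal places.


d1 = (ln(S/K) + (r - q + 0.5*sigma^2) * T) / (sigma * sqrt(T)) = 0.81004135
d2 = d1 - sigma * sqrt(T) = 0.62632962
exp(-rT) = 0.98659072; exp(-qT) = 1.00000000
C = S_0 * exp(-qT) * N(d1) - K * exp(-rT) * N(d2)
N(d1) = 0.79104179; N(d2) = 0.73445062
C = 112.4500 * 1.00000000 * 0.79104179 - 99.8900 * 0.98659072 * 0.73445062 = 16.5721

Answer: Price = 16.5721


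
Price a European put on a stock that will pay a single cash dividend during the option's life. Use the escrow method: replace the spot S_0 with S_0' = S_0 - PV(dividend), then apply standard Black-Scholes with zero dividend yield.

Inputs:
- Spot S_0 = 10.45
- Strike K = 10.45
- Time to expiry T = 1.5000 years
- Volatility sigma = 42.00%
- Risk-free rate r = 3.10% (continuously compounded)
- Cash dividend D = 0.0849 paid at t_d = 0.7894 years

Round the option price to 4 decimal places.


Answer: Price = 1.8742

Derivation:
PV(D) = D * exp(-r * t_d) = 0.0849 * 0.97582560 = 0.08284759
S_0' = S_0 - PV(D) = 10.4500 - 0.08284759 = 10.36715241
d1 = (ln(S_0'/K) + (r + sigma^2/2)*T) / (sigma*sqrt(T)) = 0.33212050
d2 = d1 - sigma*sqrt(T) = -0.18227235
exp(-rT) = 0.95456456
N(-d1) = 0.36989914; N(-d2) = 0.57231550
P = K * exp(-rT) * N(-d2) - S_0' * N(-d1) = 10.4500 * 0.95456456 * 0.57231550 - 10.36715241 * 0.36989914 = 1.8742


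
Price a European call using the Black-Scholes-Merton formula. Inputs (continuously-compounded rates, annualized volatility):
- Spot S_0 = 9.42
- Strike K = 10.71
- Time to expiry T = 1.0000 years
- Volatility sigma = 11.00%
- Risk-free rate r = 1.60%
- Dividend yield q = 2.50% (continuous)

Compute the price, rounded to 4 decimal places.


Answer: Price = 0.0549

Derivation:
d1 = (ln(S/K) + (r - q + 0.5*sigma^2) * T) / (sigma * sqrt(T)) = -1.19357087
d2 = d1 - sigma * sqrt(T) = -1.30357087
exp(-rT) = 0.98412732; exp(-qT) = 0.97530991
C = S_0 * exp(-qT) * N(d1) - K * exp(-rT) * N(d2)
N(d1) = 0.11632294; N(d2) = 0.09618997
C = 9.4200 * 0.97530991 * 0.11632294 - 10.7100 * 0.98412732 * 0.09618997 = 0.0549


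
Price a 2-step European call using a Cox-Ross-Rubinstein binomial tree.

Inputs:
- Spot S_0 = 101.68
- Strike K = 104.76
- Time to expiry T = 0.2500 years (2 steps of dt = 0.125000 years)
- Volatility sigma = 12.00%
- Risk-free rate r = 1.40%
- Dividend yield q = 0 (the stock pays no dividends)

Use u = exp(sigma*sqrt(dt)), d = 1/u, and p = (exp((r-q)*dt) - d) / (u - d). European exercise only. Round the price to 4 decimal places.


Answer: Price = V(0,0) = 1.5358

Derivation:
dt = T/N = 0.125000
u = exp(sigma*sqrt(dt)) = 1.043339; d = 1/u = 0.958461
p = (exp((r-q)*dt) - d) / (u - d) = 0.510031
Discount per step: exp(-r*dt) = 0.998252
Stock lattice S(k, i) with i counting down-moves:
  k=0: S(0,0) = 101.6800
  k=1: S(1,0) = 106.0867; S(1,1) = 97.4563
  k=2: S(2,0) = 110.6845; S(2,1) = 101.6800; S(2,2) = 93.4081
Terminal payoffs V(N, i) = max(S_T - K, 0):
  V(2,0) = 5.924459; V(2,1) = 0.000000; V(2,2) = 0.000000
Backward induction: V(k, i) = exp(-r*dt) * [p * V(k+1, i) + (1-p) * V(k+1, i+1)].
  V(1,0) = exp(-r*dt) * [p*5.924459 + (1-p)*0.000000] = 3.016373
  V(1,1) = exp(-r*dt) * [p*0.000000 + (1-p)*0.000000] = 0.000000
  V(0,0) = exp(-r*dt) * [p*3.016373 + (1-p)*0.000000] = 1.535753


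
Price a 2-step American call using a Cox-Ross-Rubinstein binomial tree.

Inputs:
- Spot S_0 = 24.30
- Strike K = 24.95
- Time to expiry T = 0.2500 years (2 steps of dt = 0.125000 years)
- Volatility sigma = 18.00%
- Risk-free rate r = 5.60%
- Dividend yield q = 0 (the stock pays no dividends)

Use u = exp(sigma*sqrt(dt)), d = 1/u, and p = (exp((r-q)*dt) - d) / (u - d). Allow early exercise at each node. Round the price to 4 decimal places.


dt = T/N = 0.125000
u = exp(sigma*sqrt(dt)) = 1.065708; d = 1/u = 0.938343
p = (exp((r-q)*dt) - d) / (u - d) = 0.539248
Discount per step: exp(-r*dt) = 0.993024
Stock lattice S(k, i) with i counting down-moves:
  k=0: S(0,0) = 24.3000
  k=1: S(1,0) = 25.8967; S(1,1) = 22.8017
  k=2: S(2,0) = 27.5983; S(2,1) = 24.3000; S(2,2) = 21.3959
Terminal payoffs V(N, i) = max(S_T - K, 0):
  V(2,0) = 2.648338; V(2,1) = 0.000000; V(2,2) = 0.000000
Backward induction: V(k, i) = exp(-r*dt) * [p * V(k+1, i) + (1-p) * V(k+1, i+1)]; then take max(V_cont, immediate exercise) for American.
  V(1,0) = exp(-r*dt) * [p*2.648338 + (1-p)*0.000000] = 1.418150; exercise = 0.946711; V(1,0) = max -> 1.418150
  V(1,1) = exp(-r*dt) * [p*0.000000 + (1-p)*0.000000] = 0.000000; exercise = 0.000000; V(1,1) = max -> 0.000000
  V(0,0) = exp(-r*dt) * [p*1.418150 + (1-p)*0.000000] = 0.759401; exercise = 0.000000; V(0,0) = max -> 0.759401

Answer: Price = V(0,0) = 0.7594


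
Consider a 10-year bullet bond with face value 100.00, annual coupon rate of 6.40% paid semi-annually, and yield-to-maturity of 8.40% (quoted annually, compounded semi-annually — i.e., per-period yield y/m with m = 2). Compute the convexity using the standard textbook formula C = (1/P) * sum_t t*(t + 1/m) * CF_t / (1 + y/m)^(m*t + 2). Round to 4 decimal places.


Answer: Convexity = 63.2067

Derivation:
Coupon per period c = face * coupon_rate / m = 3.200000
Periods per year m = 2; per-period yield y/m = 0.042000
Number of cashflows N = 20
Cashflows (t years, CF_t, discount factor 1/(1+y/m)^(m*t), PV):
  t = 0.5000: CF_t = 3.200000, DF = 0.959693, PV = 3.071017
  t = 1.0000: CF_t = 3.200000, DF = 0.921010, PV = 2.947233
  t = 1.5000: CF_t = 3.200000, DF = 0.883887, PV = 2.828439
  t = 2.0000: CF_t = 3.200000, DF = 0.848260, PV = 2.714433
  t = 2.5000: CF_t = 3.200000, DF = 0.814069, PV = 2.605022
  t = 3.0000: CF_t = 3.200000, DF = 0.781257, PV = 2.500021
  t = 3.5000: CF_t = 3.200000, DF = 0.749766, PV = 2.399252
  t = 4.0000: CF_t = 3.200000, DF = 0.719545, PV = 2.302546
  t = 4.5000: CF_t = 3.200000, DF = 0.690543, PV = 2.209737
  t = 5.0000: CF_t = 3.200000, DF = 0.662709, PV = 2.120669
  t = 5.5000: CF_t = 3.200000, DF = 0.635997, PV = 2.035191
  t = 6.0000: CF_t = 3.200000, DF = 0.610362, PV = 1.953158
  t = 6.5000: CF_t = 3.200000, DF = 0.585760, PV = 1.874432
  t = 7.0000: CF_t = 3.200000, DF = 0.562150, PV = 1.798879
  t = 7.5000: CF_t = 3.200000, DF = 0.539491, PV = 1.726371
  t = 8.0000: CF_t = 3.200000, DF = 0.517746, PV = 1.656786
  t = 8.5000: CF_t = 3.200000, DF = 0.496877, PV = 1.590006
  t = 9.0000: CF_t = 3.200000, DF = 0.476849, PV = 1.525917
  t = 9.5000: CF_t = 3.200000, DF = 0.457629, PV = 1.464412
  t = 10.0000: CF_t = 103.200000, DF = 0.439183, PV = 45.323696
Price P = sum_t PV_t = 86.647217
Convexity numerator sum_t t*(t + 1/m) * CF_t / (1+y/m)^(m*t + 2):
  t = 0.5000: term = 1.414220
  t = 1.0000: term = 4.071649
  t = 1.5000: term = 7.815066
  t = 2.0000: term = 12.500105
  t = 2.5000: term = 17.994393
  t = 3.0000: term = 24.176728
  t = 3.5000: term = 30.936312
  t = 4.0000: term = 38.172033
  t = 4.5000: term = 45.791787
  t = 5.0000: term = 53.711842
  t = 5.5000: term = 61.856248
  t = 6.0000: term = 70.156275
  t = 6.5000: term = 78.549892
  t = 7.0000: term = 86.981277
  t = 7.5000: term = 95.400358
  t = 8.0000: term = 103.762386
  t = 8.5000: term = 112.027528
  t = 9.0000: term = 120.160496
  t = 9.5000: term = 128.130194
  t = 10.0000: term = 4383.077797
Convexity = (1/P) * sum = 5476.686586 / 86.647217 = 63.206723


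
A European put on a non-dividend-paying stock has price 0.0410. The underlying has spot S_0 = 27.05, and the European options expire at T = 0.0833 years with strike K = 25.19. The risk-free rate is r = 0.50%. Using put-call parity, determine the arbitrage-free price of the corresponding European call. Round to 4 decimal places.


Put-call parity: C - P = S_0 * exp(-qT) - K * exp(-rT).
S_0 * exp(-qT) = 27.0500 * 1.00000000 = 27.05000000
K * exp(-rT) = 25.1900 * 0.99958359 = 25.17951055
C = P + S*exp(-qT) - K*exp(-rT)
C = 0.0410 + 27.05000000 - 25.17951055 = 1.9115

Answer: Call price = 1.9115


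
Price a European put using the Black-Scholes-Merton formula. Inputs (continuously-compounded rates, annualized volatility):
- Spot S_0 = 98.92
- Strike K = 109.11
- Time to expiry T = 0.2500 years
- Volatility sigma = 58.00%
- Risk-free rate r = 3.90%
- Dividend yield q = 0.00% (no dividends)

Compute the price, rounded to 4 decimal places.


Answer: Price = 17.0409

Derivation:
d1 = (ln(S/K) + (r - q + 0.5*sigma^2) * T) / (sigma * sqrt(T)) = -0.15946588
d2 = d1 - sigma * sqrt(T) = -0.44946588
exp(-rT) = 0.99029738; exp(-qT) = 1.00000000
P = K * exp(-rT) * N(-d2) - S_0 * exp(-qT) * N(-d1)
N(-d1) = 0.56334908; N(-d2) = 0.67345219
P = 109.1100 * 0.99029738 * 0.67345219 - 98.9200 * 1.00000000 * 0.56334908 = 17.0409


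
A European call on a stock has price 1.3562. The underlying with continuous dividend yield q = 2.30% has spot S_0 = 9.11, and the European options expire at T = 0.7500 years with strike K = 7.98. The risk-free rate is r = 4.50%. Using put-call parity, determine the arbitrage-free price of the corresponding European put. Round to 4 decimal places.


Answer: Put price = 0.1172

Derivation:
Put-call parity: C - P = S_0 * exp(-qT) - K * exp(-rT).
S_0 * exp(-qT) = 9.1100 * 0.98289793 = 8.95420014
K * exp(-rT) = 7.9800 * 0.96681318 = 7.71516916
P = C - S*exp(-qT) + K*exp(-rT)
P = 1.3562 - 8.95420014 + 7.71516916 = 0.1172


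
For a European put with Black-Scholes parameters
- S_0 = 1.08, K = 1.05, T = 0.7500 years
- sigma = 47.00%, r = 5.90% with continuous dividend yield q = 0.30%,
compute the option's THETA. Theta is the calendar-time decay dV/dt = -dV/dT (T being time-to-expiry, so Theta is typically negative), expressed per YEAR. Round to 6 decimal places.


d1 = 0.3759124580; d2 = -0.0311194818
phi(d1) = 0.3717277226; exp(-qT) = 0.9977525294; exp(-rT) = 0.9567147489
Theta = -S*exp(-qT)*phi(d1)*sigma/(2*sqrt(T)) + r*K*exp(-rT)*N(-d2) - q*S*exp(-qT)*N(-d1)
N(-d1) = 0.3534909893; N(-d2) = 0.5124128735; sqrt(T) = 0.8660254038
Term 1 = -1.0800 * 0.9977525294 * 0.3717277226 * 0.4700 / (2 * 0.8660254038) = -0.1086948017
Term 2 = 0.0590 * 1.0500 * 0.9567147489 * 0.5124128735 = 0.0303699315
Term 3 = -0.0030 * 1.0800 * 0.9977525294 * 0.3534909893 = -0.0011427368
Theta = -0.1086948017 + (0.0303699315) + (-0.0011427368) = -0.079468

Answer: Theta = -0.079468


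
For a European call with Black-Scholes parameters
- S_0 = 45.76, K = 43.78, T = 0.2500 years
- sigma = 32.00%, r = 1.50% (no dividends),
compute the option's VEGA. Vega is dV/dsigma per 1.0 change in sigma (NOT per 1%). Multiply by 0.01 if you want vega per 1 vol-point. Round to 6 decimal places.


d1 = 0.3798953436; d2 = 0.2198953436
phi(d1) = 0.3711686382; exp(-qT) = 1.0000000000; exp(-rT) = 0.9962570225
Vega = S * exp(-qT) * phi(d1) * sqrt(T) = 45.7600 * 1.0000000000 * 0.3711686382 * 0.5000000000 = 8.492338

Answer: Vega = 8.492338


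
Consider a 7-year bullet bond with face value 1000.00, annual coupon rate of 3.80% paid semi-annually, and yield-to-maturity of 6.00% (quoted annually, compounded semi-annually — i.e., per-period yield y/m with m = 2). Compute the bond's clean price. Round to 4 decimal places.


Answer: Price = 875.7432

Derivation:
Coupon per period c = face * coupon_rate / m = 19.000000
Periods per year m = 2; per-period yield y/m = 0.030000
Number of cashflows N = 14
Cashflows (t years, CF_t, discount factor 1/(1+y/m)^(m*t), PV):
  t = 0.5000: CF_t = 19.000000, DF = 0.970874, PV = 18.446602
  t = 1.0000: CF_t = 19.000000, DF = 0.942596, PV = 17.909322
  t = 1.5000: CF_t = 19.000000, DF = 0.915142, PV = 17.387692
  t = 2.0000: CF_t = 19.000000, DF = 0.888487, PV = 16.881254
  t = 2.5000: CF_t = 19.000000, DF = 0.862609, PV = 16.389567
  t = 3.0000: CF_t = 19.000000, DF = 0.837484, PV = 15.912201
  t = 3.5000: CF_t = 19.000000, DF = 0.813092, PV = 15.448739
  t = 4.0000: CF_t = 19.000000, DF = 0.789409, PV = 14.998775
  t = 4.5000: CF_t = 19.000000, DF = 0.766417, PV = 14.561918
  t = 5.0000: CF_t = 19.000000, DF = 0.744094, PV = 14.137784
  t = 5.5000: CF_t = 19.000000, DF = 0.722421, PV = 13.726004
  t = 6.0000: CF_t = 19.000000, DF = 0.701380, PV = 13.326218
  t = 6.5000: CF_t = 19.000000, DF = 0.680951, PV = 12.938075
  t = 7.0000: CF_t = 1019.000000, DF = 0.661118, PV = 673.679044
Price P = sum_t PV_t = 875.743195


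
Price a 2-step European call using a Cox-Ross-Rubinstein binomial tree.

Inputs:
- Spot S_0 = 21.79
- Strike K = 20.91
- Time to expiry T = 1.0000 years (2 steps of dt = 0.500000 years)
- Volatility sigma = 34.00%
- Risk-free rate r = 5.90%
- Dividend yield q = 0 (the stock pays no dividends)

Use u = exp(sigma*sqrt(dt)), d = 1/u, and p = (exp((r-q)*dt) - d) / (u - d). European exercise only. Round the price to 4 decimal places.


dt = T/N = 0.500000
u = exp(sigma*sqrt(dt)) = 1.271778; d = 1/u = 0.786300
p = (exp((r-q)*dt) - d) / (u - d) = 0.501854
Discount per step: exp(-r*dt) = 0.970931
Stock lattice S(k, i) with i counting down-moves:
  k=0: S(0,0) = 21.7900
  k=1: S(1,0) = 27.7121; S(1,1) = 17.1335
  k=2: S(2,0) = 35.2436; S(2,1) = 21.7900; S(2,2) = 13.4721
Terminal payoffs V(N, i) = max(S_T - K, 0):
  V(2,0) = 14.333593; V(2,1) = 0.880000; V(2,2) = 0.000000
Backward induction: V(k, i) = exp(-r*dt) * [p * V(k+1, i) + (1-p) * V(k+1, i+1)].
  V(1,0) = exp(-r*dt) * [p*14.333593 + (1-p)*0.880000] = 7.409889
  V(1,1) = exp(-r*dt) * [p*0.880000 + (1-p)*0.000000] = 0.428793
  V(0,0) = exp(-r*dt) * [p*7.409889 + (1-p)*0.428793] = 3.817974

Answer: Price = V(0,0) = 3.8180


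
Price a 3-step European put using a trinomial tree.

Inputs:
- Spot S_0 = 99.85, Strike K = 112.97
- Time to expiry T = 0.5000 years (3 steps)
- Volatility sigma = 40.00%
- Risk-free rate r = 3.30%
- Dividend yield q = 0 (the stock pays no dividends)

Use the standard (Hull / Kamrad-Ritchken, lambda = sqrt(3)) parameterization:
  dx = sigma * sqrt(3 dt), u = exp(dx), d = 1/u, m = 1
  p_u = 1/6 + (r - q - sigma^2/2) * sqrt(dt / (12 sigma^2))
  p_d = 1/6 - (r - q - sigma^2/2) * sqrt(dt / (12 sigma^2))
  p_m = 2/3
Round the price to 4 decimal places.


dt = T/N = 0.166667; dx = sigma*sqrt(3*dt) = 0.282843
u = exp(dx) = 1.326896; d = 1/u = 0.753638
p_u = 0.152819, p_m = 0.666667, p_d = 0.180514
Discount per step: exp(-r*dt) = 0.994515
Stock lattice S(k, j) with j the centered position index:
  k=0: S(0,+0) = 99.8500
  k=1: S(1,-1) = 75.2508; S(1,+0) = 99.8500; S(1,+1) = 132.4906
  k=2: S(2,-2) = 56.7119; S(2,-1) = 75.2508; S(2,+0) = 99.8500; S(2,+1) = 132.4906; S(2,+2) = 175.8013
  k=3: S(3,-3) = 42.7402; S(3,-2) = 56.7119; S(3,-1) = 75.2508; S(3,+0) = 99.8500; S(3,+1) = 132.4906; S(3,+2) = 175.8013; S(3,+3) = 233.2701
Terminal payoffs V(N, j) = max(K - S_T, 0):
  V(3,-3) = 70.229758; V(3,-2) = 56.258124; V(3,-1) = 37.719214; V(3,+0) = 13.120000; V(3,+1) = 0.000000; V(3,+2) = 0.000000; V(3,+3) = 0.000000
Backward induction: V(k, j) = exp(-r*dt) * [p_u * V(k+1, j+1) + p_m * V(k+1, j) + p_d * V(k+1, j-1)]
  V(2,-2) = exp(-r*dt) * [p_u*37.719214 + p_m*56.258124 + p_d*70.229758] = 55.640237
  V(2,-1) = exp(-r*dt) * [p_u*13.120000 + p_m*37.719214 + p_d*56.258124] = 37.101896
  V(2,+0) = exp(-r*dt) * [p_u*0.000000 + p_m*13.120000 + p_d*37.719214] = 15.470199
  V(2,+1) = exp(-r*dt) * [p_u*0.000000 + p_m*0.000000 + p_d*13.120000] = 2.355356
  V(2,+2) = exp(-r*dt) * [p_u*0.000000 + p_m*0.000000 + p_d*0.000000] = 0.000000
  V(1,-1) = exp(-r*dt) * [p_u*15.470199 + p_m*37.101896 + p_d*55.640237] = 36.938868
  V(1,+0) = exp(-r*dt) * [p_u*2.355356 + p_m*15.470199 + p_d*37.101896] = 17.275550
  V(1,+1) = exp(-r*dt) * [p_u*0.000000 + p_m*2.355356 + p_d*15.470199] = 4.338898
  V(0,+0) = exp(-r*dt) * [p_u*4.338898 + p_m*17.275550 + p_d*36.938868] = 18.744710

Answer: Price = V(0,0) = 18.7447


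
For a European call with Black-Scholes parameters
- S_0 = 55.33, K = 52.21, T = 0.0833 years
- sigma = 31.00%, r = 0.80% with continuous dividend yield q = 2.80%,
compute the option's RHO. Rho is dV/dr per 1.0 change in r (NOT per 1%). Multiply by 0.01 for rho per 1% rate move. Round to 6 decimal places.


Answer: Rho = 3.132937

Derivation:
d1 = 0.6748277085; d2 = 0.5853563164
phi(d1) = 0.3177041258; exp(-qT) = 0.9976703179; exp(-rT) = 0.9993338220
N(d2) = 0.7208459225
Rho = K*T*exp(-rT)*N(d2) = 52.2100 * 0.0833 * 0.9993338220 * 0.7208459225 = 3.132937


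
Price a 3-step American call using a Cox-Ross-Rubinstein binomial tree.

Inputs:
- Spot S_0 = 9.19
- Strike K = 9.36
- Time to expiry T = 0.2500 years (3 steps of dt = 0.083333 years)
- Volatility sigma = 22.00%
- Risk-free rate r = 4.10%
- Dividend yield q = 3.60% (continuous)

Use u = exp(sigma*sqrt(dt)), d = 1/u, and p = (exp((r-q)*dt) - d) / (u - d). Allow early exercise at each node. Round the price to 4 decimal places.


Answer: Price = V(0,0) = 0.3580

Derivation:
dt = T/N = 0.083333
u = exp(sigma*sqrt(dt)) = 1.065569; d = 1/u = 0.938466
p = (exp((r-q)*dt) - d) / (u - d) = 0.487407
Discount per step: exp(-r*dt) = 0.996589
Stock lattice S(k, i) with i counting down-moves:
  k=0: S(0,0) = 9.1900
  k=1: S(1,0) = 9.7926; S(1,1) = 8.6245
  k=2: S(2,0) = 10.4347; S(2,1) = 9.1900; S(2,2) = 8.0938
  k=3: S(3,0) = 11.1188; S(3,1) = 9.7926; S(3,2) = 8.6245; S(3,3) = 7.5958
Terminal payoffs V(N, i) = max(S_T - K, 0):
  V(3,0) = 1.758846; V(3,1) = 0.432575; V(3,2) = 0.000000; V(3,3) = 0.000000
Backward induction: V(k, i) = exp(-r*dt) * [p * V(k+1, i) + (1-p) * V(k+1, i+1)]; then take max(V_cont, immediate exercise) for American.
  V(2,0) = exp(-r*dt) * [p*1.758846 + (1-p)*0.432575] = 1.075329; exercise = 1.074660; V(2,0) = max -> 1.075329
  V(2,1) = exp(-r*dt) * [p*0.432575 + (1-p)*0.000000] = 0.210121; exercise = 0.000000; V(2,1) = max -> 0.210121
  V(2,2) = exp(-r*dt) * [p*0.000000 + (1-p)*0.000000] = 0.000000; exercise = 0.000000; V(2,2) = max -> 0.000000
  V(1,0) = exp(-r*dt) * [p*1.075329 + (1-p)*0.210121] = 0.629674; exercise = 0.432575; V(1,0) = max -> 0.629674
  V(1,1) = exp(-r*dt) * [p*0.210121 + (1-p)*0.000000] = 0.102065; exercise = 0.000000; V(1,1) = max -> 0.102065
  V(0,0) = exp(-r*dt) * [p*0.629674 + (1-p)*0.102065] = 0.358000; exercise = 0.000000; V(0,0) = max -> 0.358000


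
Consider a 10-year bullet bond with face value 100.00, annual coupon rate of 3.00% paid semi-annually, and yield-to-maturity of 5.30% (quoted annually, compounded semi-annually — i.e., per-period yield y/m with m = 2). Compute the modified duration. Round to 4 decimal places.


Answer: Modified duration = 8.3278

Derivation:
Coupon per period c = face * coupon_rate / m = 1.500000
Periods per year m = 2; per-period yield y/m = 0.026500
Number of cashflows N = 20
Cashflows (t years, CF_t, discount factor 1/(1+y/m)^(m*t), PV):
  t = 0.5000: CF_t = 1.500000, DF = 0.974184, PV = 1.461276
  t = 1.0000: CF_t = 1.500000, DF = 0.949035, PV = 1.423552
  t = 1.5000: CF_t = 1.500000, DF = 0.924535, PV = 1.386802
  t = 2.0000: CF_t = 1.500000, DF = 0.900667, PV = 1.351000
  t = 2.5000: CF_t = 1.500000, DF = 0.877415, PV = 1.316123
  t = 3.0000: CF_t = 1.500000, DF = 0.854764, PV = 1.282146
  t = 3.5000: CF_t = 1.500000, DF = 0.832698, PV = 1.249046
  t = 4.0000: CF_t = 1.500000, DF = 0.811201, PV = 1.216801
  t = 4.5000: CF_t = 1.500000, DF = 0.790259, PV = 1.185388
  t = 5.0000: CF_t = 1.500000, DF = 0.769858, PV = 1.154787
  t = 5.5000: CF_t = 1.500000, DF = 0.749983, PV = 1.124975
  t = 6.0000: CF_t = 1.500000, DF = 0.730622, PV = 1.095933
  t = 6.5000: CF_t = 1.500000, DF = 0.711760, PV = 1.067640
  t = 7.0000: CF_t = 1.500000, DF = 0.693385, PV = 1.040078
  t = 7.5000: CF_t = 1.500000, DF = 0.675485, PV = 1.013227
  t = 8.0000: CF_t = 1.500000, DF = 0.658047, PV = 0.987070
  t = 8.5000: CF_t = 1.500000, DF = 0.641059, PV = 0.961588
  t = 9.0000: CF_t = 1.500000, DF = 0.624509, PV = 0.936764
  t = 9.5000: CF_t = 1.500000, DF = 0.608387, PV = 0.912580
  t = 10.0000: CF_t = 101.500000, DF = 0.592681, PV = 60.157111
Price P = sum_t PV_t = 82.323888
First compute Macaulay numerator sum_t t * PV_t:
  t * PV_t at t = 0.5000: 0.730638
  t * PV_t at t = 1.0000: 1.423552
  t * PV_t at t = 1.5000: 2.080203
  t * PV_t at t = 2.0000: 2.702001
  t * PV_t at t = 2.5000: 3.290308
  t * PV_t at t = 3.0000: 3.846438
  t * PV_t at t = 3.5000: 4.371663
  t * PV_t at t = 4.0000: 4.867205
  t * PV_t at t = 4.5000: 5.334248
  t * PV_t at t = 5.0000: 5.773933
  t * PV_t at t = 5.5000: 6.187361
  t * PV_t at t = 6.0000: 6.575595
  t * PV_t at t = 6.5000: 6.939660
  t * PV_t at t = 7.0000: 7.280546
  t * PV_t at t = 7.5000: 7.599206
  t * PV_t at t = 8.0000: 7.896561
  t * PV_t at t = 8.5000: 8.173498
  t * PV_t at t = 9.0000: 8.430874
  t * PV_t at t = 9.5000: 8.669514
  t * PV_t at t = 10.0000: 601.571105
Macaulay duration D = 703.744108 / 82.323888 = 8.548480
Modified duration = D / (1 + y/m) = 8.548480 / (1 + 0.026500) = 8.327793


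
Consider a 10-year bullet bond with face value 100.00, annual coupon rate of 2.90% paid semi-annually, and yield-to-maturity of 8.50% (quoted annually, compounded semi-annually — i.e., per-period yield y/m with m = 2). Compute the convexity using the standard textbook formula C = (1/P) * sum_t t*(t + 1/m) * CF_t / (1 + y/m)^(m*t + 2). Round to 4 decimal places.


Coupon per period c = face * coupon_rate / m = 1.450000
Periods per year m = 2; per-period yield y/m = 0.042500
Number of cashflows N = 20
Cashflows (t years, CF_t, discount factor 1/(1+y/m)^(m*t), PV):
  t = 0.5000: CF_t = 1.450000, DF = 0.959233, PV = 1.390887
  t = 1.0000: CF_t = 1.450000, DF = 0.920127, PV = 1.334184
  t = 1.5000: CF_t = 1.450000, DF = 0.882616, PV = 1.279793
  t = 2.0000: CF_t = 1.450000, DF = 0.846634, PV = 1.227619
  t = 2.5000: CF_t = 1.450000, DF = 0.812119, PV = 1.177573
  t = 3.0000: CF_t = 1.450000, DF = 0.779011, PV = 1.129566
  t = 3.5000: CF_t = 1.450000, DF = 0.747253, PV = 1.083517
  t = 4.0000: CF_t = 1.450000, DF = 0.716789, PV = 1.039344
  t = 4.5000: CF_t = 1.450000, DF = 0.687568, PV = 0.996973
  t = 5.0000: CF_t = 1.450000, DF = 0.659537, PV = 0.956329
  t = 5.5000: CF_t = 1.450000, DF = 0.632650, PV = 0.917342
  t = 6.0000: CF_t = 1.450000, DF = 0.606858, PV = 0.879944
  t = 6.5000: CF_t = 1.450000, DF = 0.582118, PV = 0.844071
  t = 7.0000: CF_t = 1.450000, DF = 0.558387, PV = 0.809661
  t = 7.5000: CF_t = 1.450000, DF = 0.535623, PV = 0.776653
  t = 8.0000: CF_t = 1.450000, DF = 0.513787, PV = 0.744991
  t = 8.5000: CF_t = 1.450000, DF = 0.492841, PV = 0.714620
  t = 9.0000: CF_t = 1.450000, DF = 0.472749, PV = 0.685486
  t = 9.5000: CF_t = 1.450000, DF = 0.453477, PV = 0.657541
  t = 10.0000: CF_t = 101.450000, DF = 0.434989, PV = 44.129680
Price P = sum_t PV_t = 62.775776
Convexity numerator sum_t t*(t + 1/m) * CF_t / (1+y/m)^(m*t + 2):
  t = 0.5000: term = 0.639897
  t = 1.0000: term = 1.841429
  t = 1.5000: term = 3.532718
  t = 2.0000: term = 5.647830
  t = 2.5000: term = 8.126374
  t = 3.0000: term = 10.913117
  t = 3.5000: term = 13.957623
  t = 4.0000: term = 17.213924
  t = 4.5000: term = 20.640196
  t = 5.0000: term = 24.198471
  t = 5.5000: term = 27.854356
  t = 6.0000: term = 31.576771
  t = 6.5000: term = 35.337713
  t = 7.0000: term = 39.112024
  t = 7.5000: term = 42.877176
  t = 8.0000: term = 46.613077
  t = 8.5000: term = 50.301881
  t = 9.0000: term = 53.927817
  t = 9.5000: term = 57.477024
  t = 10.0000: term = 4263.516521
Convexity = (1/P) * sum = 4755.305938 / 62.775776 = 75.750652

Answer: Convexity = 75.7507


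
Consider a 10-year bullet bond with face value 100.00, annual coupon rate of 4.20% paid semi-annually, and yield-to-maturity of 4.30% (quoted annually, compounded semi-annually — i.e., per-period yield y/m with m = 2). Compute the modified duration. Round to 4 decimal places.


Answer: Modified duration = 8.0851

Derivation:
Coupon per period c = face * coupon_rate / m = 2.100000
Periods per year m = 2; per-period yield y/m = 0.021500
Number of cashflows N = 20
Cashflows (t years, CF_t, discount factor 1/(1+y/m)^(m*t), PV):
  t = 0.5000: CF_t = 2.100000, DF = 0.978953, PV = 2.055800
  t = 1.0000: CF_t = 2.100000, DF = 0.958348, PV = 2.012531
  t = 1.5000: CF_t = 2.100000, DF = 0.938177, PV = 1.970172
  t = 2.0000: CF_t = 2.100000, DF = 0.918431, PV = 1.928705
  t = 2.5000: CF_t = 2.100000, DF = 0.899100, PV = 1.888111
  t = 3.0000: CF_t = 2.100000, DF = 0.880177, PV = 1.848371
  t = 3.5000: CF_t = 2.100000, DF = 0.861651, PV = 1.809467
  t = 4.0000: CF_t = 2.100000, DF = 0.843515, PV = 1.771382
  t = 4.5000: CF_t = 2.100000, DF = 0.825762, PV = 1.734099
  t = 5.0000: CF_t = 2.100000, DF = 0.808381, PV = 1.697601
  t = 5.5000: CF_t = 2.100000, DF = 0.791367, PV = 1.661871
  t = 6.0000: CF_t = 2.100000, DF = 0.774711, PV = 1.626892
  t = 6.5000: CF_t = 2.100000, DF = 0.758405, PV = 1.592650
  t = 7.0000: CF_t = 2.100000, DF = 0.742442, PV = 1.559129
  t = 7.5000: CF_t = 2.100000, DF = 0.726816, PV = 1.526313
  t = 8.0000: CF_t = 2.100000, DF = 0.711518, PV = 1.494188
  t = 8.5000: CF_t = 2.100000, DF = 0.696543, PV = 1.462739
  t = 9.0000: CF_t = 2.100000, DF = 0.681882, PV = 1.431953
  t = 9.5000: CF_t = 2.100000, DF = 0.667530, PV = 1.401814
  t = 10.0000: CF_t = 102.100000, DF = 0.653480, PV = 66.720351
Price P = sum_t PV_t = 99.194141
First compute Macaulay numerator sum_t t * PV_t:
  t * PV_t at t = 0.5000: 1.027900
  t * PV_t at t = 1.0000: 2.012531
  t * PV_t at t = 1.5000: 2.955258
  t * PV_t at t = 2.0000: 3.857410
  t * PV_t at t = 2.5000: 4.720277
  t * PV_t at t = 3.0000: 5.545112
  t * PV_t at t = 3.5000: 6.333135
  t * PV_t at t = 4.0000: 7.085530
  t * PV_t at t = 4.5000: 7.803447
  t * PV_t at t = 5.0000: 8.488004
  t * PV_t at t = 5.5000: 9.140288
  t * PV_t at t = 6.0000: 9.761355
  t * PV_t at t = 6.5000: 10.352228
  t * PV_t at t = 7.0000: 10.913904
  t * PV_t at t = 7.5000: 11.447351
  t * PV_t at t = 8.0000: 11.953507
  t * PV_t at t = 8.5000: 12.433286
  t * PV_t at t = 9.0000: 12.887573
  t * PV_t at t = 9.5000: 13.317229
  t * PV_t at t = 10.0000: 667.203511
Macaulay duration D = 819.238834 / 99.194141 = 8.258944
Modified duration = D / (1 + y/m) = 8.258944 / (1 + 0.021500) = 8.085114


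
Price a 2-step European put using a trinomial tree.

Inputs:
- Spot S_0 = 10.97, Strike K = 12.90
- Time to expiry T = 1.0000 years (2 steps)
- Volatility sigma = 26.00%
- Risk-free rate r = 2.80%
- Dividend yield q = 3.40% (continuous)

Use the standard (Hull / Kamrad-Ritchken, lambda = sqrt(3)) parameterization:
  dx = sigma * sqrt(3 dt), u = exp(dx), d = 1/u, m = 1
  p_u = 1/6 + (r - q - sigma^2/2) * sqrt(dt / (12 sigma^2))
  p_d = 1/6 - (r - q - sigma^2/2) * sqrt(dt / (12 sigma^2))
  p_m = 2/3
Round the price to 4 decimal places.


dt = T/N = 0.500000; dx = sigma*sqrt(3*dt) = 0.318434
u = exp(dx) = 1.374972; d = 1/u = 0.727287
p_u = 0.135420, p_m = 0.666667, p_d = 0.197913
Discount per step: exp(-r*dt) = 0.986098
Stock lattice S(k, j) with j the centered position index:
  k=0: S(0,+0) = 10.9700
  k=1: S(1,-1) = 7.9783; S(1,+0) = 10.9700; S(1,+1) = 15.0834
  k=2: S(2,-2) = 5.8025; S(2,-1) = 7.9783; S(2,+0) = 10.9700; S(2,+1) = 15.0834; S(2,+2) = 20.7393
Terminal payoffs V(N, j) = max(K - S_T, 0):
  V(2,-2) = 7.097453; V(2,-1) = 4.921658; V(2,+0) = 1.930000; V(2,+1) = 0.000000; V(2,+2) = 0.000000
Backward induction: V(k, j) = exp(-r*dt) * [p_u * V(k+1, j+1) + p_m * V(k+1, j) + p_d * V(k+1, j-1)]
  V(1,-1) = exp(-r*dt) * [p_u*1.930000 + p_m*4.921658 + p_d*7.097453] = 4.878369
  V(1,+0) = exp(-r*dt) * [p_u*0.000000 + p_m*1.930000 + p_d*4.921658] = 2.229299
  V(1,+1) = exp(-r*dt) * [p_u*0.000000 + p_m*0.000000 + p_d*1.930000] = 0.376662
  V(0,+0) = exp(-r*dt) * [p_u*0.376662 + p_m*2.229299 + p_d*4.878369] = 2.467908

Answer: Price = V(0,0) = 2.4679
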